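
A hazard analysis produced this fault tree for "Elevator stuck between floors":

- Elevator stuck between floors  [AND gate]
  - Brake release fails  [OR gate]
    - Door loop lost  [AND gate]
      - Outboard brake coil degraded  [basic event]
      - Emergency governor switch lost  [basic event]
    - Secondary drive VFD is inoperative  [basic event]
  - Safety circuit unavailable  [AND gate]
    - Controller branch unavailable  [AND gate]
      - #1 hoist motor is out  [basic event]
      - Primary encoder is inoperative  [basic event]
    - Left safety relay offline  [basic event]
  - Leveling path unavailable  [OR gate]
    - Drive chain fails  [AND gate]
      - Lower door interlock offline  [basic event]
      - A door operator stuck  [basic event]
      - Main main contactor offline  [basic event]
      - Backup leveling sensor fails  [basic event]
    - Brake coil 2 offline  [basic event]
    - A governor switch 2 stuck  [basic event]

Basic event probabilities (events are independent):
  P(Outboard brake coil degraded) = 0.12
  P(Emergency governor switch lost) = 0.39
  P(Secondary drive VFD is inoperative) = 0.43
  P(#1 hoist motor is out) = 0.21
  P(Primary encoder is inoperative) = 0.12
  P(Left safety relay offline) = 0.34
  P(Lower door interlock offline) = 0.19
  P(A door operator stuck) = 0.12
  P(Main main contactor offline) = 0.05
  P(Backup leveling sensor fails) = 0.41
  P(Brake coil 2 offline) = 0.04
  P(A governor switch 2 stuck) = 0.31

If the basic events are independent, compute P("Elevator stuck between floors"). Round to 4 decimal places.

P(Door loop lost) [AND] = 0.12 × 0.39 = 0.046800
P(Brake release fails) [OR] = 1 − (1−0.046800) × (1−0.43) = 0.456676
P(Controller branch unavailable) [AND] = 0.21 × 0.12 = 0.025200
P(Safety circuit unavailable) [AND] = 0.025200 × 0.34 = 0.008568
P(Drive chain fails) [AND] = 0.19 × 0.12 × 0.05 × 0.41 = 0.000467
P(Leveling path unavailable) [OR] = 1 − (1−0.000467) × (1−0.04) × (1−0.31) = 0.337909
P(Elevator stuck between floors) [AND] = 0.456676 × 0.008568 × 0.337909 = 0.001322
Rounded to 4 decimal places: P(Elevator stuck between floors) ≈ 0.0013.

0.0013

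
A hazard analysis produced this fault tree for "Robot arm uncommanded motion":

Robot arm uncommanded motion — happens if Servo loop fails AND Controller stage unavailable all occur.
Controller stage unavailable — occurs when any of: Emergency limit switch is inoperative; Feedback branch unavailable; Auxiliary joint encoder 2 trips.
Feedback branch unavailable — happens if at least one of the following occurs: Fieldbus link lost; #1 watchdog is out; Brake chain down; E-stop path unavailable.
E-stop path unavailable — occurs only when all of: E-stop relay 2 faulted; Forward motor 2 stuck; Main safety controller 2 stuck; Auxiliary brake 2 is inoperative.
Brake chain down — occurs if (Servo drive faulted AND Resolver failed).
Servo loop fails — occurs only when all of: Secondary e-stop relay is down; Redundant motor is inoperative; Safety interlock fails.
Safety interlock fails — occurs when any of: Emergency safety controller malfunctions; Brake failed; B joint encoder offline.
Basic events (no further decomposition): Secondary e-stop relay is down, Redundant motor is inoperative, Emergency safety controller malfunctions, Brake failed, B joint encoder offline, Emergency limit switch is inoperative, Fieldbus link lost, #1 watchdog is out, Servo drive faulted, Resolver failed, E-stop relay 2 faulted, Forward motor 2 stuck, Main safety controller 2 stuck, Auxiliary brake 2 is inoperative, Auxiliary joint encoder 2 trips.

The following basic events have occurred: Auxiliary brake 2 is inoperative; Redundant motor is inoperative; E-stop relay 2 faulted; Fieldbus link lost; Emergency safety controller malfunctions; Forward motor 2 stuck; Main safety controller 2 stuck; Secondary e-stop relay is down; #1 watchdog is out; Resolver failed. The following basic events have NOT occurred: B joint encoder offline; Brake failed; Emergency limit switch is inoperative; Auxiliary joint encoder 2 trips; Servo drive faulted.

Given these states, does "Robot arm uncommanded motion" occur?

Safety interlock fails [OR]: Emergency safety controller malfunctions=occurs, Brake failed=not, B joint encoder offline=not → at least one input occurs → occurs.
Servo loop fails [AND]: Secondary e-stop relay is down=occurs, Redundant motor is inoperative=occurs, Safety interlock fails=occurs → all inputs occur → occurs.
Brake chain down [AND]: Servo drive faulted=not, Resolver failed=occurs → not all inputs occur → does not occur.
E-stop path unavailable [AND]: E-stop relay 2 faulted=occurs, Forward motor 2 stuck=occurs, Main safety controller 2 stuck=occurs, Auxiliary brake 2 is inoperative=occurs → all inputs occur → occurs.
Feedback branch unavailable [OR]: Fieldbus link lost=occurs, #1 watchdog is out=occurs, Brake chain down=not, E-stop path unavailable=occurs → at least one input occurs → occurs.
Controller stage unavailable [OR]: Emergency limit switch is inoperative=not, Feedback branch unavailable=occurs, Auxiliary joint encoder 2 trips=not → at least one input occurs → occurs.
Robot arm uncommanded motion [AND]: Servo loop fails=occurs, Controller stage unavailable=occurs → all inputs occur → occurs.

Yes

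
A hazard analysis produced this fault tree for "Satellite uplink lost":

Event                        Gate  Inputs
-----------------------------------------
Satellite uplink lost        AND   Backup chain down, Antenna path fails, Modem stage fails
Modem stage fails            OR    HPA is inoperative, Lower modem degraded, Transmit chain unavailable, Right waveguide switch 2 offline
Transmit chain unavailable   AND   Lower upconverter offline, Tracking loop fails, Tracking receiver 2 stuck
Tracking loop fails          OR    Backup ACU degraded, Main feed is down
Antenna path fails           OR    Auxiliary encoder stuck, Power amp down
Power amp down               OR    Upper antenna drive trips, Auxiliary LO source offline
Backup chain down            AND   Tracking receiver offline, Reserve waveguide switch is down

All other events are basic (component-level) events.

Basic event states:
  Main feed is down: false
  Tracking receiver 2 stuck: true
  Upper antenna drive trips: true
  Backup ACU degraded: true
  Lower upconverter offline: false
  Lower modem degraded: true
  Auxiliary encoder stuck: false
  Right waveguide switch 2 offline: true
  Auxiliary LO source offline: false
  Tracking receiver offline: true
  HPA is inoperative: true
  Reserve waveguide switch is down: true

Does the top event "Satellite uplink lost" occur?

Backup chain down [AND]: Tracking receiver offline=occurs, Reserve waveguide switch is down=occurs → all inputs occur → occurs.
Power amp down [OR]: Upper antenna drive trips=occurs, Auxiliary LO source offline=not → at least one input occurs → occurs.
Antenna path fails [OR]: Auxiliary encoder stuck=not, Power amp down=occurs → at least one input occurs → occurs.
Tracking loop fails [OR]: Backup ACU degraded=occurs, Main feed is down=not → at least one input occurs → occurs.
Transmit chain unavailable [AND]: Lower upconverter offline=not, Tracking loop fails=occurs, Tracking receiver 2 stuck=occurs → not all inputs occur → does not occur.
Modem stage fails [OR]: HPA is inoperative=occurs, Lower modem degraded=occurs, Transmit chain unavailable=not, Right waveguide switch 2 offline=occurs → at least one input occurs → occurs.
Satellite uplink lost [AND]: Backup chain down=occurs, Antenna path fails=occurs, Modem stage fails=occurs → all inputs occur → occurs.

Yes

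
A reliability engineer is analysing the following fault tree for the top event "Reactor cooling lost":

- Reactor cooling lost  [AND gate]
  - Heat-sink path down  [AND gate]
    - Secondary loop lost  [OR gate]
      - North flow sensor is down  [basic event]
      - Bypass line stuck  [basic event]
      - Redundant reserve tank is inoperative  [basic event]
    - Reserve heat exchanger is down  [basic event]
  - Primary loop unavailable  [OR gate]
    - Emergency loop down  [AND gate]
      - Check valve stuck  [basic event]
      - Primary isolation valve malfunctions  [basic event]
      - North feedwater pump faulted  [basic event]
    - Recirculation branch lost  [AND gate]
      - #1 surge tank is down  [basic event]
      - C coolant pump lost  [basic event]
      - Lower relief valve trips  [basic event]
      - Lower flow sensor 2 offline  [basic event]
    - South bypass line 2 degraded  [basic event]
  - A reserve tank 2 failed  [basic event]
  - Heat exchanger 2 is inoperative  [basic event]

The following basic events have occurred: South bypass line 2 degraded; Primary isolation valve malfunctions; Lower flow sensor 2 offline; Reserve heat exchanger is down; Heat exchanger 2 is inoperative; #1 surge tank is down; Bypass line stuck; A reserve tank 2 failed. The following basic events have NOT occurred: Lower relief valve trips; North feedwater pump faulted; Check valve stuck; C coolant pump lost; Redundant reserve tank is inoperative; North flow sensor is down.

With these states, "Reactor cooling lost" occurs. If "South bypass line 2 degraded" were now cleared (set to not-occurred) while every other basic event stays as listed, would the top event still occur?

Counterfactual: set "South bypass line 2 degraded" to not occurred.
Secondary loop lost [OR]: North flow sensor is down=not, Bypass line stuck=occurs, Redundant reserve tank is inoperative=not → at least one input occurs → occurs.
Heat-sink path down [AND]: Secondary loop lost=occurs, Reserve heat exchanger is down=occurs → all inputs occur → occurs.
Emergency loop down [AND]: Check valve stuck=not, Primary isolation valve malfunctions=occurs, North feedwater pump faulted=not → not all inputs occur → does not occur.
Recirculation branch lost [AND]: #1 surge tank is down=occurs, C coolant pump lost=not, Lower relief valve trips=not, Lower flow sensor 2 offline=occurs → not all inputs occur → does not occur.
Primary loop unavailable [OR]: Emergency loop down=not, Recirculation branch lost=not, South bypass line 2 degraded=not → no input occurs → does not occur.
Reactor cooling lost [AND]: Heat-sink path down=occurs, Primary loop unavailable=not, A reserve tank 2 failed=occurs, Heat exchanger 2 is inoperative=occurs → not all inputs occur → does not occur.

No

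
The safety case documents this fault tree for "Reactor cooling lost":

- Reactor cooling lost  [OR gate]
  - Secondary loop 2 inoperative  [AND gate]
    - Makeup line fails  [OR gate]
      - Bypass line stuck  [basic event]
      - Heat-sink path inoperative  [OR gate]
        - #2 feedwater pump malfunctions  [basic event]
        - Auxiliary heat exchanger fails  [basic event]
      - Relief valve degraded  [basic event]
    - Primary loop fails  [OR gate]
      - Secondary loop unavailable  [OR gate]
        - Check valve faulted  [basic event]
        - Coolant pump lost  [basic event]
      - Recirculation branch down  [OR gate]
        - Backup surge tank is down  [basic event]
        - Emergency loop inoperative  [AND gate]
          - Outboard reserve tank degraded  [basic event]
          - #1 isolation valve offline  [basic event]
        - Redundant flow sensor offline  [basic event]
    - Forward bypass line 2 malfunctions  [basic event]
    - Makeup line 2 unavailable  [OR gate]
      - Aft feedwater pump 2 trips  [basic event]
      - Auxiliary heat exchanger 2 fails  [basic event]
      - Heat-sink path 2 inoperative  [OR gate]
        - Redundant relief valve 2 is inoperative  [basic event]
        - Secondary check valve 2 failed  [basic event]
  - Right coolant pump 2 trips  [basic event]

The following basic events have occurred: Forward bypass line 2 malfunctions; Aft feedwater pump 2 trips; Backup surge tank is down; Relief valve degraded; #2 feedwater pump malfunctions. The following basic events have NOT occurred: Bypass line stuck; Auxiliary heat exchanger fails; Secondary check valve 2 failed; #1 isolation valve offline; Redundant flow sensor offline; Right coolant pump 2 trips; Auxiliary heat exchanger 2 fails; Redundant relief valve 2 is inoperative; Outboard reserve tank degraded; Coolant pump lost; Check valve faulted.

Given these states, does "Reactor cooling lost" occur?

Yes

Heat-sink path inoperative [OR]: #2 feedwater pump malfunctions=occurs, Auxiliary heat exchanger fails=not → at least one input occurs → occurs.
Makeup line fails [OR]: Bypass line stuck=not, Heat-sink path inoperative=occurs, Relief valve degraded=occurs → at least one input occurs → occurs.
Secondary loop unavailable [OR]: Check valve faulted=not, Coolant pump lost=not → no input occurs → does not occur.
Emergency loop inoperative [AND]: Outboard reserve tank degraded=not, #1 isolation valve offline=not → not all inputs occur → does not occur.
Recirculation branch down [OR]: Backup surge tank is down=occurs, Emergency loop inoperative=not, Redundant flow sensor offline=not → at least one input occurs → occurs.
Primary loop fails [OR]: Secondary loop unavailable=not, Recirculation branch down=occurs → at least one input occurs → occurs.
Heat-sink path 2 inoperative [OR]: Redundant relief valve 2 is inoperative=not, Secondary check valve 2 failed=not → no input occurs → does not occur.
Makeup line 2 unavailable [OR]: Aft feedwater pump 2 trips=occurs, Auxiliary heat exchanger 2 fails=not, Heat-sink path 2 inoperative=not → at least one input occurs → occurs.
Secondary loop 2 inoperative [AND]: Makeup line fails=occurs, Primary loop fails=occurs, Forward bypass line 2 malfunctions=occurs, Makeup line 2 unavailable=occurs → all inputs occur → occurs.
Reactor cooling lost [OR]: Secondary loop 2 inoperative=occurs, Right coolant pump 2 trips=not → at least one input occurs → occurs.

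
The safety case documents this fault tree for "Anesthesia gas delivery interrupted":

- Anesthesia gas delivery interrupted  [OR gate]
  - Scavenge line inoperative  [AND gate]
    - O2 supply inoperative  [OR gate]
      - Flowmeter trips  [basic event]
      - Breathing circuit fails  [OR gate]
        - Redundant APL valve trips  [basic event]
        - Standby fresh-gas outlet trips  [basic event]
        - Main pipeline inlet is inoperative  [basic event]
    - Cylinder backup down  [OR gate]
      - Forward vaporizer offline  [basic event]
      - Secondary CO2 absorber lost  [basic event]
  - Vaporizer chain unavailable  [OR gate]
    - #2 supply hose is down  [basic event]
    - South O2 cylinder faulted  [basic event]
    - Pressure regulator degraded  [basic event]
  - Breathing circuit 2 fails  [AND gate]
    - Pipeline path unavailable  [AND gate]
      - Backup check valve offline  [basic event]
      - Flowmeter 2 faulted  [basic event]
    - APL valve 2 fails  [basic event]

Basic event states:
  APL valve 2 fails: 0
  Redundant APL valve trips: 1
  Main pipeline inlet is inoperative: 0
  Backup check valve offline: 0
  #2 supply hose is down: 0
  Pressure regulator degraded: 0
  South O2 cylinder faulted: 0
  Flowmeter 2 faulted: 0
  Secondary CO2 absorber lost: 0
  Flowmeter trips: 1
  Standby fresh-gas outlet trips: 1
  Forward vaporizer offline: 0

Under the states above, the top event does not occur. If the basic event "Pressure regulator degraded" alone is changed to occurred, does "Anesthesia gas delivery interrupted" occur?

Counterfactual: set "Pressure regulator degraded" to occurred.
Breathing circuit fails [OR]: Redundant APL valve trips=occurs, Standby fresh-gas outlet trips=occurs, Main pipeline inlet is inoperative=not → at least one input occurs → occurs.
O2 supply inoperative [OR]: Flowmeter trips=occurs, Breathing circuit fails=occurs → at least one input occurs → occurs.
Cylinder backup down [OR]: Forward vaporizer offline=not, Secondary CO2 absorber lost=not → no input occurs → does not occur.
Scavenge line inoperative [AND]: O2 supply inoperative=occurs, Cylinder backup down=not → not all inputs occur → does not occur.
Vaporizer chain unavailable [OR]: #2 supply hose is down=not, South O2 cylinder faulted=not, Pressure regulator degraded=occurs → at least one input occurs → occurs.
Pipeline path unavailable [AND]: Backup check valve offline=not, Flowmeter 2 faulted=not → not all inputs occur → does not occur.
Breathing circuit 2 fails [AND]: Pipeline path unavailable=not, APL valve 2 fails=not → not all inputs occur → does not occur.
Anesthesia gas delivery interrupted [OR]: Scavenge line inoperative=not, Vaporizer chain unavailable=occurs, Breathing circuit 2 fails=not → at least one input occurs → occurs.

Yes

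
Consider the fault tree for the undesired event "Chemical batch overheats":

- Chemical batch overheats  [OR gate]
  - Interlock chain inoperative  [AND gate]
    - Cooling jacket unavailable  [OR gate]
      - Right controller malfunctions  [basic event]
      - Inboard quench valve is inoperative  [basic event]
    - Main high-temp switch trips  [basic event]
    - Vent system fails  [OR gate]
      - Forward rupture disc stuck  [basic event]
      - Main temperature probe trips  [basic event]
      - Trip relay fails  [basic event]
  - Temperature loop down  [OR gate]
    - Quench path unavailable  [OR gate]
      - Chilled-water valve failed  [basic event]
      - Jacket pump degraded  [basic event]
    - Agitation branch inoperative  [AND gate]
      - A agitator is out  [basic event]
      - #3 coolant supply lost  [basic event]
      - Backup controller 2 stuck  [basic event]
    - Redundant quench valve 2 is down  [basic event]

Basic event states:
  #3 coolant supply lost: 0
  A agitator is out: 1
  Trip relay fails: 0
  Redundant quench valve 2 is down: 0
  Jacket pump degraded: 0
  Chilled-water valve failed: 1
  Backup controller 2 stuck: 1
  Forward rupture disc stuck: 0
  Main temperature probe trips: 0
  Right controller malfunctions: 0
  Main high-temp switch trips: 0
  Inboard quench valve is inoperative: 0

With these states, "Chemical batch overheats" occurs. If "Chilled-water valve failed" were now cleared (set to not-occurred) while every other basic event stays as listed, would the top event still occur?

No

Counterfactual: set "Chilled-water valve failed" to not occurred.
Cooling jacket unavailable [OR]: Right controller malfunctions=not, Inboard quench valve is inoperative=not → no input occurs → does not occur.
Vent system fails [OR]: Forward rupture disc stuck=not, Main temperature probe trips=not, Trip relay fails=not → no input occurs → does not occur.
Interlock chain inoperative [AND]: Cooling jacket unavailable=not, Main high-temp switch trips=not, Vent system fails=not → not all inputs occur → does not occur.
Quench path unavailable [OR]: Chilled-water valve failed=not, Jacket pump degraded=not → no input occurs → does not occur.
Agitation branch inoperative [AND]: A agitator is out=occurs, #3 coolant supply lost=not, Backup controller 2 stuck=occurs → not all inputs occur → does not occur.
Temperature loop down [OR]: Quench path unavailable=not, Agitation branch inoperative=not, Redundant quench valve 2 is down=not → no input occurs → does not occur.
Chemical batch overheats [OR]: Interlock chain inoperative=not, Temperature loop down=not → no input occurs → does not occur.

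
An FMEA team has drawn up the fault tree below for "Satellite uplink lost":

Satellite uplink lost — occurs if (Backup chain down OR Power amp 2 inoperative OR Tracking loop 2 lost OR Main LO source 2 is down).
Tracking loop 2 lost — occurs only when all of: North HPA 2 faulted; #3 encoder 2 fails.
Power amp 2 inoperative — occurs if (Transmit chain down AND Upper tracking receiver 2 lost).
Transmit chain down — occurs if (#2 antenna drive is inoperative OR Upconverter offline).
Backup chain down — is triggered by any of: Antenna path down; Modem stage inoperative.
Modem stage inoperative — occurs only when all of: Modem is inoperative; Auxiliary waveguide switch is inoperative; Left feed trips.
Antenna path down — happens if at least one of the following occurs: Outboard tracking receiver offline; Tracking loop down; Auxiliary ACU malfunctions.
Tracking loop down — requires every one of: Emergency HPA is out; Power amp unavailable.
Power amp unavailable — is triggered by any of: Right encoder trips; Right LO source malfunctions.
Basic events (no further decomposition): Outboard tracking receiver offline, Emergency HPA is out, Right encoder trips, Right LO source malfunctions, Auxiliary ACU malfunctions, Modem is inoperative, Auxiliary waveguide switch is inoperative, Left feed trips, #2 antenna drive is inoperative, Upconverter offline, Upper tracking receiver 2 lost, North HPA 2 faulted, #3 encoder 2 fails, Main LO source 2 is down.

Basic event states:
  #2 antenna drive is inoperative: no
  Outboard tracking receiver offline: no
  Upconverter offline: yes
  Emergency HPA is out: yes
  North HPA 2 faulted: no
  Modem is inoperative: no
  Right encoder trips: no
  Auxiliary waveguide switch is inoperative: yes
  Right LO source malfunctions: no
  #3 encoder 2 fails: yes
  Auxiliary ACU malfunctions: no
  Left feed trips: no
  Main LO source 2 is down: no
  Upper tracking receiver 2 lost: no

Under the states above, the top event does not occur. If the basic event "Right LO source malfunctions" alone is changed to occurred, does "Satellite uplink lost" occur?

Yes

Counterfactual: set "Right LO source malfunctions" to occurred.
Power amp unavailable [OR]: Right encoder trips=not, Right LO source malfunctions=occurs → at least one input occurs → occurs.
Tracking loop down [AND]: Emergency HPA is out=occurs, Power amp unavailable=occurs → all inputs occur → occurs.
Antenna path down [OR]: Outboard tracking receiver offline=not, Tracking loop down=occurs, Auxiliary ACU malfunctions=not → at least one input occurs → occurs.
Modem stage inoperative [AND]: Modem is inoperative=not, Auxiliary waveguide switch is inoperative=occurs, Left feed trips=not → not all inputs occur → does not occur.
Backup chain down [OR]: Antenna path down=occurs, Modem stage inoperative=not → at least one input occurs → occurs.
Transmit chain down [OR]: #2 antenna drive is inoperative=not, Upconverter offline=occurs → at least one input occurs → occurs.
Power amp 2 inoperative [AND]: Transmit chain down=occurs, Upper tracking receiver 2 lost=not → not all inputs occur → does not occur.
Tracking loop 2 lost [AND]: North HPA 2 faulted=not, #3 encoder 2 fails=occurs → not all inputs occur → does not occur.
Satellite uplink lost [OR]: Backup chain down=occurs, Power amp 2 inoperative=not, Tracking loop 2 lost=not, Main LO source 2 is down=not → at least one input occurs → occurs.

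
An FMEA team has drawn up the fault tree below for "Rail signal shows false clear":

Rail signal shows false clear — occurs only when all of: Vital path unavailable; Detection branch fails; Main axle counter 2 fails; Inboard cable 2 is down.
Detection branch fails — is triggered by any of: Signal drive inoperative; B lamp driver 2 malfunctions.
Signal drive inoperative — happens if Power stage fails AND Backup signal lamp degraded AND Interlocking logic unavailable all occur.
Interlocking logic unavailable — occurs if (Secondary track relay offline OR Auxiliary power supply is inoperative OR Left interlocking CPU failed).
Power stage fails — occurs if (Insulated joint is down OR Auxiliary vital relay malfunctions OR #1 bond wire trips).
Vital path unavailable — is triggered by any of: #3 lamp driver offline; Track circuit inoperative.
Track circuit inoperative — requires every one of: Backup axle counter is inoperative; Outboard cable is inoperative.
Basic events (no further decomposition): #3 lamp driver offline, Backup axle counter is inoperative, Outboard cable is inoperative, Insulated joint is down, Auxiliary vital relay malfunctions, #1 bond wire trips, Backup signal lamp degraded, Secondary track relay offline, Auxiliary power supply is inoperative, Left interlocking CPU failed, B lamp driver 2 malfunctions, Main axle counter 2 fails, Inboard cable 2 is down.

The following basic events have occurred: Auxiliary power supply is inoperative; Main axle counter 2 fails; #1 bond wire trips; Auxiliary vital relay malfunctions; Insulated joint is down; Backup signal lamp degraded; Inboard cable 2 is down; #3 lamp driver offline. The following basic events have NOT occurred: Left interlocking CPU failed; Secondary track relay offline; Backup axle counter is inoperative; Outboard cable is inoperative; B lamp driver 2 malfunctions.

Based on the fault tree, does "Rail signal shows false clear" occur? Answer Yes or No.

Track circuit inoperative [AND]: Backup axle counter is inoperative=not, Outboard cable is inoperative=not → not all inputs occur → does not occur.
Vital path unavailable [OR]: #3 lamp driver offline=occurs, Track circuit inoperative=not → at least one input occurs → occurs.
Power stage fails [OR]: Insulated joint is down=occurs, Auxiliary vital relay malfunctions=occurs, #1 bond wire trips=occurs → at least one input occurs → occurs.
Interlocking logic unavailable [OR]: Secondary track relay offline=not, Auxiliary power supply is inoperative=occurs, Left interlocking CPU failed=not → at least one input occurs → occurs.
Signal drive inoperative [AND]: Power stage fails=occurs, Backup signal lamp degraded=occurs, Interlocking logic unavailable=occurs → all inputs occur → occurs.
Detection branch fails [OR]: Signal drive inoperative=occurs, B lamp driver 2 malfunctions=not → at least one input occurs → occurs.
Rail signal shows false clear [AND]: Vital path unavailable=occurs, Detection branch fails=occurs, Main axle counter 2 fails=occurs, Inboard cable 2 is down=occurs → all inputs occur → occurs.

Yes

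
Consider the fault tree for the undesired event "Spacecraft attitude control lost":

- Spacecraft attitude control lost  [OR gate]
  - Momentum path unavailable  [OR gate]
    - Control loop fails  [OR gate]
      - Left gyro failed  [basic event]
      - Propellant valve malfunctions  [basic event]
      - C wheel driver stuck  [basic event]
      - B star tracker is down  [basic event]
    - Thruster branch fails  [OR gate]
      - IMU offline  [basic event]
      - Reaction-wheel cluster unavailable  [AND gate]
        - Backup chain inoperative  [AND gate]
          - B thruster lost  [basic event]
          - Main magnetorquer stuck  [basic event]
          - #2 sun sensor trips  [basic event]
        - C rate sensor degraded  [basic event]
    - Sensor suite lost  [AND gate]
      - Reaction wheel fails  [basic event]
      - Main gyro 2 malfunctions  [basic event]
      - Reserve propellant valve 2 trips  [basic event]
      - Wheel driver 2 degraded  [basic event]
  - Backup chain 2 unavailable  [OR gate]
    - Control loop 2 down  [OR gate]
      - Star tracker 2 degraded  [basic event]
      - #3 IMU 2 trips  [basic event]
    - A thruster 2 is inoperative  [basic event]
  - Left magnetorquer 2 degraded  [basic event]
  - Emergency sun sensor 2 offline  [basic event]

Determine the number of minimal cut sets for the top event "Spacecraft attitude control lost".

Control loop fails [OR]: union of children's cut sets → 4 cut set(s).
Backup chain inoperative [AND]: one cut set from each child combined → 1 × 1 × 1 = 1 cut set(s).
Reaction-wheel cluster unavailable [AND]: one cut set from each child combined → 1 × 1 = 1 cut set(s).
Thruster branch fails [OR]: union of children's cut sets → 2 cut set(s).
Sensor suite lost [AND]: one cut set from each child combined → 1 × 1 × 1 × 1 = 1 cut set(s).
Momentum path unavailable [OR]: union of children's cut sets → 7 cut set(s).
Control loop 2 down [OR]: union of children's cut sets → 2 cut set(s).
Backup chain 2 unavailable [OR]: union of children's cut sets → 3 cut set(s).
Spacecraft attitude control lost [OR]: union of children's cut sets → 12 cut set(s).

12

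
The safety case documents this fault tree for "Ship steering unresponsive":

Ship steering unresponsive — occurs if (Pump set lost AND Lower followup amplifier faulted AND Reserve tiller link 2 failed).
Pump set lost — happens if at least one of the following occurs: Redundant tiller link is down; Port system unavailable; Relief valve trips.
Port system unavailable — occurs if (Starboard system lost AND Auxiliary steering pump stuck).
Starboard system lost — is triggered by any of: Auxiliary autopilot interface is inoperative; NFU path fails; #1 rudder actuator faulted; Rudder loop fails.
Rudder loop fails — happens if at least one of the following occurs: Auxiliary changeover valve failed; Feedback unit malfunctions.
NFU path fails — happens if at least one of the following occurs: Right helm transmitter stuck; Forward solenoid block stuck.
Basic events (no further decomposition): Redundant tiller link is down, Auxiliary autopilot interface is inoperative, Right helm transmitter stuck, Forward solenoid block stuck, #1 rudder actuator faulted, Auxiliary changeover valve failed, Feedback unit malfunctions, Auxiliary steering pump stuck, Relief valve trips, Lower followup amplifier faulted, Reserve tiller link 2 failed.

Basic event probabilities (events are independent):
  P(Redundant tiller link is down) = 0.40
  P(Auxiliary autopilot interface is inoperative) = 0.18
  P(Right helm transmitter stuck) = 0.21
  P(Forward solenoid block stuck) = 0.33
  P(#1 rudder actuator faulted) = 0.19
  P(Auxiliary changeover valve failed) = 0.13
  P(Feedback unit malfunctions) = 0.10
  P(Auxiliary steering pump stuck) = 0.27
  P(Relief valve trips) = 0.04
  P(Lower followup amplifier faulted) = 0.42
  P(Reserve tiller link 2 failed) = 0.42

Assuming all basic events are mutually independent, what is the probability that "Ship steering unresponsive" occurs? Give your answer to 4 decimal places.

P(NFU path fails) [OR] = 1 − (1−0.21) × (1−0.33) = 0.470700
P(Rudder loop fails) [OR] = 1 − (1−0.13) × (1−0.10) = 0.217000
P(Starboard system lost) [OR] = 1 − (1−0.18) × (1−0.470700) × (1−0.19) × (1−0.217000) = 0.724728
P(Port system unavailable) [AND] = 0.724728 × 0.27 = 0.195677
P(Pump set lost) [OR] = 1 − (1−0.40) × (1−0.195677) × (1−0.04) = 0.536710
P(Ship steering unresponsive) [AND] = 0.536710 × 0.42 × 0.42 = 0.094676
Rounded to 4 decimal places: P(Ship steering unresponsive) ≈ 0.0947.

0.0947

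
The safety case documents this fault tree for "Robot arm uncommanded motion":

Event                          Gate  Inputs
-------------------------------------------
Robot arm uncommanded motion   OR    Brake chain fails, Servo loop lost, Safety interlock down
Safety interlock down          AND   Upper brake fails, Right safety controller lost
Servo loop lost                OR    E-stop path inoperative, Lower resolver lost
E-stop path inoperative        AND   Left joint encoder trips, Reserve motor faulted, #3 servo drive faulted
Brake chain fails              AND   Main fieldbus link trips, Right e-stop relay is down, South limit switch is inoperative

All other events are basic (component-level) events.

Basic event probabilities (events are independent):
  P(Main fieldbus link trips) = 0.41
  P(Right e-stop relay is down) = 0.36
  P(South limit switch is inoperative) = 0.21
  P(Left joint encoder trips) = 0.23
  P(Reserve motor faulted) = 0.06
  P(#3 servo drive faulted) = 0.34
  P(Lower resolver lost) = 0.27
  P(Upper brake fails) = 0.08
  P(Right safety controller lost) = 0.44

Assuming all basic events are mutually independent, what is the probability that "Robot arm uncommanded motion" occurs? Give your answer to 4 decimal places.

0.3207

P(Brake chain fails) [AND] = 0.41 × 0.36 × 0.21 = 0.030996
P(E-stop path inoperative) [AND] = 0.23 × 0.06 × 0.34 = 0.004692
P(Servo loop lost) [OR] = 1 − (1−0.004692) × (1−0.27) = 0.273425
P(Safety interlock down) [AND] = 0.08 × 0.44 = 0.035200
P(Robot arm uncommanded motion) [OR] = 1 − (1−0.030996) × (1−0.273425) × (1−0.035200) = 0.320729
Rounded to 4 decimal places: P(Robot arm uncommanded motion) ≈ 0.3207.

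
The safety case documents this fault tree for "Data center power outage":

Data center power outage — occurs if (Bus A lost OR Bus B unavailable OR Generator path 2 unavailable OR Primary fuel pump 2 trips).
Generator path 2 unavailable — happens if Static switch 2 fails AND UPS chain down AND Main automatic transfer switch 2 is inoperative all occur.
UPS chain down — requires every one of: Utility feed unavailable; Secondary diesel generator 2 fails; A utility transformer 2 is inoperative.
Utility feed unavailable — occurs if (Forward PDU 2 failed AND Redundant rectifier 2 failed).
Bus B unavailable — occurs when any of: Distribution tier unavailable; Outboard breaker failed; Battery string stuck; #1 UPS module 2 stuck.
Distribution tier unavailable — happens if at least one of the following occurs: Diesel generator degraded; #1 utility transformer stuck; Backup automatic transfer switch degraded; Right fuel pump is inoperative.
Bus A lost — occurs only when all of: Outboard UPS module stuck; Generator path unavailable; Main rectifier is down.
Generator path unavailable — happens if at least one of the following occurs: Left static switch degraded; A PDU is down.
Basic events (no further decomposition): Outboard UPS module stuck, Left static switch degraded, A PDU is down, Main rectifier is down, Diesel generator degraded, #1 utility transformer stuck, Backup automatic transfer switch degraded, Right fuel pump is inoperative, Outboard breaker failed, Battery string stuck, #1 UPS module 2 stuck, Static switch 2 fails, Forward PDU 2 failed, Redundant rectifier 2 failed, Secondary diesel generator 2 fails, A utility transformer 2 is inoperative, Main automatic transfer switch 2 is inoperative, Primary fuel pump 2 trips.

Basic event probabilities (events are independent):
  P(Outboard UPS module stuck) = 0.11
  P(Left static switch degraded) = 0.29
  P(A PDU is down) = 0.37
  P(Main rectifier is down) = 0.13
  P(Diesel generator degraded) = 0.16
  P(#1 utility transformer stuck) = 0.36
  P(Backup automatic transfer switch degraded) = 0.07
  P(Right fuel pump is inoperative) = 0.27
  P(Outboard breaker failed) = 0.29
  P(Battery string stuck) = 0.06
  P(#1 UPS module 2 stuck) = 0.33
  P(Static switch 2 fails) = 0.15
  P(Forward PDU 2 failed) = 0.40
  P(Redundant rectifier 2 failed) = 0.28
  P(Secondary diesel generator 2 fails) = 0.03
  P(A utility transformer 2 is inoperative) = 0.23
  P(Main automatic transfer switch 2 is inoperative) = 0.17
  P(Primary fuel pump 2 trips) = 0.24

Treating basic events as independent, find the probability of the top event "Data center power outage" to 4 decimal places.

P(Generator path unavailable) [OR] = 1 − (1−0.29) × (1−0.37) = 0.552700
P(Bus A lost) [AND] = 0.11 × 0.552700 × 0.13 = 0.007904
P(Distribution tier unavailable) [OR] = 1 − (1−0.16) × (1−0.36) × (1−0.07) × (1−0.27) = 0.635023
P(Bus B unavailable) [OR] = 1 − (1−0.635023) × (1−0.29) × (1−0.06) × (1−0.33) = 0.836798
P(Utility feed unavailable) [AND] = 0.40 × 0.28 = 0.112000
P(UPS chain down) [AND] = 0.112000 × 0.03 × 0.23 = 0.000773
P(Generator path 2 unavailable) [AND] = 0.15 × 0.000773 × 0.17 = 0.000020
P(Data center power outage) [OR] = 1 − (1−0.007904) × (1−0.836798) × (1−0.000020) × (1−0.24) = 0.876949
Rounded to 4 decimal places: P(Data center power outage) ≈ 0.8769.

0.8769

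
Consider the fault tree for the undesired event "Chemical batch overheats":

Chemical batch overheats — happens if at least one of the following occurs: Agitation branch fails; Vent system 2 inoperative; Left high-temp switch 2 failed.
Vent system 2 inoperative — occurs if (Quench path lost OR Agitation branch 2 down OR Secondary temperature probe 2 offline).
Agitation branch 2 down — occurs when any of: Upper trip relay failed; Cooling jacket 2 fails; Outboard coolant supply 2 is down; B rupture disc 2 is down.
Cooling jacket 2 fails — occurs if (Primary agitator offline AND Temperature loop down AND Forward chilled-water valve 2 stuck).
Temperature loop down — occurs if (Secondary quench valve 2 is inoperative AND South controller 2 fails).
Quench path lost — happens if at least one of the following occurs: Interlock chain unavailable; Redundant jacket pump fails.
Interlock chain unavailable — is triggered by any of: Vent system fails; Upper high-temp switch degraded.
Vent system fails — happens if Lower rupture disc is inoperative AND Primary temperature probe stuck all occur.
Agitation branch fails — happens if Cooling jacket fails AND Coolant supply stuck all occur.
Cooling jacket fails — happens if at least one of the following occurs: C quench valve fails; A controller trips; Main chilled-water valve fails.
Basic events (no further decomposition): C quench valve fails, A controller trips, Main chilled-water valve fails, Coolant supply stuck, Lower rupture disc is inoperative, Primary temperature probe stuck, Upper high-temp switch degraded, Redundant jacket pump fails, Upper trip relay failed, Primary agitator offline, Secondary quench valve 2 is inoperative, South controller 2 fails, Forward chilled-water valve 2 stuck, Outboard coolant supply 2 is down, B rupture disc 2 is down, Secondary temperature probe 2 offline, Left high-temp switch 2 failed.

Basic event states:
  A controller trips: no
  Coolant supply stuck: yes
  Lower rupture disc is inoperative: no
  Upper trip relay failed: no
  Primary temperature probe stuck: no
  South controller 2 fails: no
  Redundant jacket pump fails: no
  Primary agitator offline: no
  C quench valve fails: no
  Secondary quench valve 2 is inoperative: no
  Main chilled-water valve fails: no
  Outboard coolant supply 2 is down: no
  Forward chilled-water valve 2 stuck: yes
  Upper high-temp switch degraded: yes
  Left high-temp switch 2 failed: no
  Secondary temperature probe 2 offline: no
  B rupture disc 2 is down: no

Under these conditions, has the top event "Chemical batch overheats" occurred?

Cooling jacket fails [OR]: C quench valve fails=not, A controller trips=not, Main chilled-water valve fails=not → no input occurs → does not occur.
Agitation branch fails [AND]: Cooling jacket fails=not, Coolant supply stuck=occurs → not all inputs occur → does not occur.
Vent system fails [AND]: Lower rupture disc is inoperative=not, Primary temperature probe stuck=not → not all inputs occur → does not occur.
Interlock chain unavailable [OR]: Vent system fails=not, Upper high-temp switch degraded=occurs → at least one input occurs → occurs.
Quench path lost [OR]: Interlock chain unavailable=occurs, Redundant jacket pump fails=not → at least one input occurs → occurs.
Temperature loop down [AND]: Secondary quench valve 2 is inoperative=not, South controller 2 fails=not → not all inputs occur → does not occur.
Cooling jacket 2 fails [AND]: Primary agitator offline=not, Temperature loop down=not, Forward chilled-water valve 2 stuck=occurs → not all inputs occur → does not occur.
Agitation branch 2 down [OR]: Upper trip relay failed=not, Cooling jacket 2 fails=not, Outboard coolant supply 2 is down=not, B rupture disc 2 is down=not → no input occurs → does not occur.
Vent system 2 inoperative [OR]: Quench path lost=occurs, Agitation branch 2 down=not, Secondary temperature probe 2 offline=not → at least one input occurs → occurs.
Chemical batch overheats [OR]: Agitation branch fails=not, Vent system 2 inoperative=occurs, Left high-temp switch 2 failed=not → at least one input occurs → occurs.

Yes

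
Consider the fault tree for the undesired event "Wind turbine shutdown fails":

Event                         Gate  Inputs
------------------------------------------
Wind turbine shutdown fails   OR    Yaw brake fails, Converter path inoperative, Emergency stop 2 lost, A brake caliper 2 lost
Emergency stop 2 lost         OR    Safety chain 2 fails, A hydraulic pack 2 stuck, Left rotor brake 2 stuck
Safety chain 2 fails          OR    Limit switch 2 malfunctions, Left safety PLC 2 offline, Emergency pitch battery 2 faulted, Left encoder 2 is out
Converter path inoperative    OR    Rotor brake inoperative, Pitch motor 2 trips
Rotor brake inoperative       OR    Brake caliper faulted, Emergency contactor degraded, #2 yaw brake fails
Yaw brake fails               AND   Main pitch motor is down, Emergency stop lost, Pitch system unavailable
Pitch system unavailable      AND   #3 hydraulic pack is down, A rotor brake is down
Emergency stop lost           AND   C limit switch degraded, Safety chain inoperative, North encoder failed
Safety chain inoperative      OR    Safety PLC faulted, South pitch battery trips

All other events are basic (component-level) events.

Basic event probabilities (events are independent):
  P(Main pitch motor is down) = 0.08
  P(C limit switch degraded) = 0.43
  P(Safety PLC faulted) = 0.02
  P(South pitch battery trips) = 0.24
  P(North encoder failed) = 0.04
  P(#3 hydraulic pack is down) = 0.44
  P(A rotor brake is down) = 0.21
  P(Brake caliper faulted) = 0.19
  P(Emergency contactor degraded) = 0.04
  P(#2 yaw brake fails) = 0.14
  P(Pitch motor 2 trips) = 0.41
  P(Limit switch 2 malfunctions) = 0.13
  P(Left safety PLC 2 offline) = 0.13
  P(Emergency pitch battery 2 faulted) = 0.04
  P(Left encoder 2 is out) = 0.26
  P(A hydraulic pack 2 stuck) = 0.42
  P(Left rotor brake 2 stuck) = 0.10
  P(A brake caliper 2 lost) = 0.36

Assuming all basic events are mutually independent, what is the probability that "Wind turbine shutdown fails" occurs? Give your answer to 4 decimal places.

P(Safety chain inoperative) [OR] = 1 − (1−0.02) × (1−0.24) = 0.255200
P(Emergency stop lost) [AND] = 0.43 × 0.255200 × 0.04 = 0.004389
P(Pitch system unavailable) [AND] = 0.44 × 0.21 = 0.092400
P(Yaw brake fails) [AND] = 0.08 × 0.004389 × 0.092400 = 0.000032
P(Rotor brake inoperative) [OR] = 1 − (1−0.19) × (1−0.04) × (1−0.14) = 0.331264
P(Converter path inoperative) [OR] = 1 − (1−0.331264) × (1−0.41) = 0.605446
P(Safety chain 2 fails) [OR] = 1 − (1−0.13) × (1−0.13) × (1−0.04) × (1−0.26) = 0.462298
P(Emergency stop 2 lost) [OR] = 1 − (1−0.462298) × (1−0.42) × (1−0.10) = 0.719320
P(Wind turbine shutdown fails) [OR] = 1 − (1−0.000032) × (1−0.605446) × (1−0.719320) × (1−0.36) = 0.929126
Rounded to 4 decimal places: P(Wind turbine shutdown fails) ≈ 0.9291.

0.9291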